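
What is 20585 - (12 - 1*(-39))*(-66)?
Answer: 23951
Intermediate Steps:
20585 - (12 - 1*(-39))*(-66) = 20585 - (12 + 39)*(-66) = 20585 - 51*(-66) = 20585 - 1*(-3366) = 20585 + 3366 = 23951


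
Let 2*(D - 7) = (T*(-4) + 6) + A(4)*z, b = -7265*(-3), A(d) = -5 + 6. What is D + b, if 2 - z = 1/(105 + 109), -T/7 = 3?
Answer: 9350943/428 ≈ 21848.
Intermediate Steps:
T = -21 (T = -7*3 = -21)
A(d) = 1
z = 427/214 (z = 2 - 1/(105 + 109) = 2 - 1/214 = 427/214 ≈ 1.9953)
b = 21795
D = 22683/428 (D = 7 + ((-21*(-4) + 6) + 1*(427/214))/2 = 7 + ((84 + 6) + 427/214)/2 = 7 + (90 + 427/214)/2 = 7 + (½)*(19687/214) = 7 + 19687/428 = 22683/428 ≈ 52.998)
D + b = 22683/428 + 21795 = 9350943/428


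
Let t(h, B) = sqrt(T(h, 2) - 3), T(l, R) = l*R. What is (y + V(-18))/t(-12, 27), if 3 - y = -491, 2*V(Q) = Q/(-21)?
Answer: -3461*I*sqrt(3)/63 ≈ -95.153*I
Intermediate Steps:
T(l, R) = R*l
V(Q) = -Q/42 (V(Q) = (Q/(-21))/2 = (Q*(-1/21))/2 = (-Q/21)/2 = -Q/42)
y = 494 (y = 3 - 1*(-491) = 3 + 491 = 494)
t(h, B) = sqrt(-3 + 2*h) (t(h, B) = sqrt(2*h - 3) = sqrt(-3 + 2*h))
(y + V(-18))/t(-12, 27) = (494 - 1/42*(-18))/(sqrt(-3 + 2*(-12))) = (494 + 3/7)/(sqrt(-3 - 24)) = 3461/(7*(sqrt(-27))) = 3461/(7*((3*I*sqrt(3)))) = 3461*(-I*sqrt(3)/9)/7 = -3461*I*sqrt(3)/63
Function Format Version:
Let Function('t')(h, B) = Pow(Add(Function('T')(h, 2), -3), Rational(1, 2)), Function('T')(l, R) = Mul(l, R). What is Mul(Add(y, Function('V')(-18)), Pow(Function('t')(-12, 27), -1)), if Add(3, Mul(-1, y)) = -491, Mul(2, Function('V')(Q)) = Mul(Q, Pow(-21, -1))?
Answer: Mul(Rational(-3461, 63), I, Pow(3, Rational(1, 2))) ≈ Mul(-95.153, I)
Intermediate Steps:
Function('T')(l, R) = Mul(R, l)
Function('V')(Q) = Mul(Rational(-1, 42), Q) (Function('V')(Q) = Mul(Rational(1, 2), Mul(Q, Pow(-21, -1))) = Mul(Rational(1, 2), Mul(Q, Rational(-1, 21))) = Mul(Rational(1, 2), Mul(Rational(-1, 21), Q)) = Mul(Rational(-1, 42), Q))
y = 494 (y = Add(3, Mul(-1, -491)) = Add(3, 491) = 494)
Function('t')(h, B) = Pow(Add(-3, Mul(2, h)), Rational(1, 2)) (Function('t')(h, B) = Pow(Add(Mul(2, h), -3), Rational(1, 2)) = Pow(Add(-3, Mul(2, h)), Rational(1, 2)))
Mul(Add(y, Function('V')(-18)), Pow(Function('t')(-12, 27), -1)) = Mul(Add(494, Mul(Rational(-1, 42), -18)), Pow(Pow(Add(-3, Mul(2, -12)), Rational(1, 2)), -1)) = Mul(Add(494, Rational(3, 7)), Pow(Pow(Add(-3, -24), Rational(1, 2)), -1)) = Mul(Rational(3461, 7), Pow(Pow(-27, Rational(1, 2)), -1)) = Mul(Rational(3461, 7), Pow(Mul(3, I, Pow(3, Rational(1, 2))), -1)) = Mul(Rational(3461, 7), Mul(Rational(-1, 9), I, Pow(3, Rational(1, 2)))) = Mul(Rational(-3461, 63), I, Pow(3, Rational(1, 2)))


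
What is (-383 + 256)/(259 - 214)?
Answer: -127/45 ≈ -2.8222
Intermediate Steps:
(-383 + 256)/(259 - 214) = -127/45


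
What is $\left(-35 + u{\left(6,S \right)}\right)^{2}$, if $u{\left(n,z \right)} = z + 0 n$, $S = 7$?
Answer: $784$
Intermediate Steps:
$u{\left(n,z \right)} = z$ ($u{\left(n,z \right)} = z + 0 = z$)
$\left(-35 + u{\left(6,S \right)}\right)^{2} = \left(-35 + 7\right)^{2} = \left(-28\right)^{2} = 784$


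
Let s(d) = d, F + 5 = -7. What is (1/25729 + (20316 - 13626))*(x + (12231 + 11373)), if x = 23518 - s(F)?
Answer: 8113034536474/25729 ≈ 3.1533e+8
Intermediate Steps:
F = -12 (F = -5 - 7 = -12)
x = 23530 (x = 23518 - 1*(-12) = 23518 + 12 = 23530)
(1/25729 + (20316 - 13626))*(x + (12231 + 11373)) = (1/25729 + (20316 - 13626))*(23530 + (12231 + 11373)) = (1/25729 + 6690)*(23530 + 23604) = (172127011/25729)*47134 = 8113034536474/25729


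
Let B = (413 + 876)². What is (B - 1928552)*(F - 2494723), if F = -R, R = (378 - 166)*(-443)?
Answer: 641089894017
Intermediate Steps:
B = 1661521 (B = 1289² = 1661521)
R = -93916 (R = 212*(-443) = -93916)
F = 93916 (F = -1*(-93916) = 93916)
(B - 1928552)*(F - 2494723) = (1661521 - 1928552)*(93916 - 2494723) = -267031*(-2400807) = 641089894017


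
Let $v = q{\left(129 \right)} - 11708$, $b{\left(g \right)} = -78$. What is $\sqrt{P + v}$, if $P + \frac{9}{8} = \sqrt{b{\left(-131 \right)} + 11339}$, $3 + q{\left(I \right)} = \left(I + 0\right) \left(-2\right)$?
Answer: $\frac{\sqrt{-191522 + 16 \sqrt{11261}}}{4} \approx 108.92 i$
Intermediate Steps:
$q{\left(I \right)} = -3 - 2 I$ ($q{\left(I \right)} = -3 + \left(I + 0\right) \left(-2\right) = -3 + I \left(-2\right) = -3 - 2 I$)
$P = - \frac{9}{8} + \sqrt{11261}$ ($P = - \frac{9}{8} + \sqrt{-78 + 11339} = - \frac{9}{8} + \sqrt{11261} \approx 104.99$)
$v = -11969$ ($v = \left(-3 - 258\right) - 11708 = -261 - 11708 = -11969$)
$\sqrt{P + v} = \sqrt{\left(- \frac{9}{8} + \sqrt{11261}\right) - 11969} = \sqrt{- \frac{95761}{8} + \sqrt{11261}}$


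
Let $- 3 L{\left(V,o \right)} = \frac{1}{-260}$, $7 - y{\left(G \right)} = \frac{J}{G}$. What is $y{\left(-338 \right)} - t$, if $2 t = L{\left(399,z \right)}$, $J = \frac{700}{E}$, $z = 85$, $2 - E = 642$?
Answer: $\frac{1135051}{162240} \approx 6.9961$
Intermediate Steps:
$E = -640$ ($E = 2 - 642 = -640$)
$J = - \frac{35}{32}$ ($J = \frac{700}{-640} = 700 \left(- \frac{1}{640}\right) = - \frac{35}{32} \approx -1.0938$)
$y{\left(G \right)} = 7 + \frac{35}{32 G}$ ($y{\left(G \right)} = 7 - - \frac{35}{32 G} = 7 + \frac{35}{32 G}$)
$L{\left(V,o \right)} = \frac{1}{780}$ ($L{\left(V,o \right)} = - \frac{1}{3 \left(-260\right)} = \left(- \frac{1}{3}\right) \left(- \frac{1}{260}\right) = \frac{1}{780}$)
$t = \frac{1}{1560}$ ($t = \frac{1}{2} \cdot \frac{1}{780} = \frac{1}{1560} \approx 0.00064103$)
$y{\left(-338 \right)} - t = \left(7 + \frac{35}{32 \left(-338\right)}\right) - \frac{1}{1560} = \left(7 + \frac{35}{32} \left(- \frac{1}{338}\right)\right) - \frac{1}{1560} = \left(7 - \frac{35}{10816}\right) - \frac{1}{1560} = \frac{75677}{10816} - \frac{1}{1560} = \frac{1135051}{162240}$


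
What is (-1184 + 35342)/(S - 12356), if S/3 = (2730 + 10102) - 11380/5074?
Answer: 43329423/33150055 ≈ 1.3071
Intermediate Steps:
S = 97647282/2537 (S = 3*((2730 + 10102) - 11380/5074) = 3*(12832 - 11380*1/5074) = 3*(12832 - 5690/2537) = 3*(32549094/2537) = 97647282/2537 ≈ 38489.)
(-1184 + 35342)/(S - 12356) = (-1184 + 35342)/(97647282/2537 - 12356) = 34158/(66300110/2537) = 34158*(2537/66300110) = 43329423/33150055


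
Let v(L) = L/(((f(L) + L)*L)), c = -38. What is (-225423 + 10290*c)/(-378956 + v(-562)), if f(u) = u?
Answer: 692881932/425946545 ≈ 1.6267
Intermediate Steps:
v(L) = 1/(2*L) (v(L) = L/(((L + L)*L)) = L/(((2*L)*L)) = L/((2*L²)) = L*(1/(2*L²)) = 1/(2*L))
(-225423 + 10290*c)/(-378956 + v(-562)) = (-225423 + 10290*(-38))/(-378956 + (½)/(-562)) = (-225423 - 391020)/(-378956 + (½)*(-1/562)) = -616443/(-378956 - 1/1124) = -616443/(-425946545/1124) = -616443*(-1124/425946545) = 692881932/425946545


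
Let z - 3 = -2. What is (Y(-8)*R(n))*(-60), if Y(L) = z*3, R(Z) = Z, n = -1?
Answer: 180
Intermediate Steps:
z = 1 (z = 3 - 2 = 1)
Y(L) = 3 (Y(L) = 1*3 = 3)
(Y(-8)*R(n))*(-60) = (3*(-1))*(-60) = -3*(-60) = 180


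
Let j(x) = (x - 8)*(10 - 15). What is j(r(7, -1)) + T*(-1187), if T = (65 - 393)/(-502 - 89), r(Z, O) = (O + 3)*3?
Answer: -383426/591 ≈ -648.78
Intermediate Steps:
r(Z, O) = 9 + 3*O (r(Z, O) = (3 + O)*3 = 9 + 3*O)
j(x) = 40 - 5*x (j(x) = (-8 + x)*(-5) = 40 - 5*x)
T = 328/591 (T = -328/(-591) = -328*(-1/591) = 328/591 ≈ 0.55499)
j(r(7, -1)) + T*(-1187) = (40 - 5*(9 + 3*(-1))) + (328/591)*(-1187) = (40 - 5*(9 - 3)) - 389336/591 = (40 - 5*6) - 389336/591 = (40 - 30) - 389336/591 = 10 - 389336/591 = -383426/591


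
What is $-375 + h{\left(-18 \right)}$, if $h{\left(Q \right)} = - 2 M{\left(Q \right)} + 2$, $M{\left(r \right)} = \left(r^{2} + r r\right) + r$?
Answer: $-1633$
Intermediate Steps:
$M{\left(r \right)} = r + 2 r^{2}$ ($M{\left(r \right)} = \left(r^{2} + r^{2}\right) + r = 2 r^{2} + r = r + 2 r^{2}$)
$h{\left(Q \right)} = 2 - 2 Q \left(1 + 2 Q\right)$ ($h{\left(Q \right)} = - 2 Q \left(1 + 2 Q\right) + 2 = 2 - 2 Q \left(1 + 2 Q\right)$)
$-375 + h{\left(-18 \right)} = -375 + \left(2 - - 36 \left(1 + 2 \left(-18\right)\right)\right) = -375 + \left(2 - - 36 \left(1 - 36\right)\right) = -375 + \left(2 - \left(-36\right) \left(-35\right)\right) = -375 + \left(2 - 1260\right) = -375 - 1258 = -1633$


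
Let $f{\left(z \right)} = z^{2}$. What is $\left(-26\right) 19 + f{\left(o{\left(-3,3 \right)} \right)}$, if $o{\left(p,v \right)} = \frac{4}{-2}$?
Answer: $-490$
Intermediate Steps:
$o{\left(p,v \right)} = -2$ ($o{\left(p,v \right)} = 4 \left(- \frac{1}{2}\right) = -2$)
$\left(-26\right) 19 + f{\left(o{\left(-3,3 \right)} \right)} = \left(-26\right) 19 + \left(-2\right)^{2} = -494 + 4 = -490$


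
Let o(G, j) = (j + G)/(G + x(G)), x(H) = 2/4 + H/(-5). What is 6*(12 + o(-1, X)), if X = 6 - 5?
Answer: 72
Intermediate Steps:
x(H) = ½ - H/5 (x(H) = 2*(¼) + H*(-⅕) = ½ - H/5)
X = 1
o(G, j) = (G + j)/(½ + 4*G/5) (o(G, j) = (j + G)/(G + (½ - G/5)) = (G + j)/(½ + 4*G/5))
6*(12 + o(-1, X)) = 6*(12 + 10*(-1 + 1)/(5 + 8*(-1))) = 6*(12 + 10*0/(5 - 8)) = 6*(12 + 10*0/(-3)) = 6*(12 + 10*(-⅓)*0) = 6*(12 + 0) = 6*12 = 72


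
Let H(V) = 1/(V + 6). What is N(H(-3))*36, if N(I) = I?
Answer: 12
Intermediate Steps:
H(V) = 1/(6 + V)
N(H(-3))*36 = 36/(6 - 3) = 36/3 = (⅓)*36 = 12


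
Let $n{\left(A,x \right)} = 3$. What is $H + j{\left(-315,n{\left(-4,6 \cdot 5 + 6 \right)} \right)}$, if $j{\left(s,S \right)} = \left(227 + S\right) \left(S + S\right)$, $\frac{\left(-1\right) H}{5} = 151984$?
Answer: $-758540$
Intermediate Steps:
$H = -759920$ ($H = \left(-5\right) 151984 = -759920$)
$j{\left(s,S \right)} = 2 S \left(227 + S\right)$ ($j{\left(s,S \right)} = \left(227 + S\right) 2 S = 2 S \left(227 + S\right)$)
$H + j{\left(-315,n{\left(-4,6 \cdot 5 + 6 \right)} \right)} = -759920 + 2 \cdot 3 \left(227 + 3\right) = -759920 + 2 \cdot 3 \cdot 230 = -759920 + 1380 = -758540$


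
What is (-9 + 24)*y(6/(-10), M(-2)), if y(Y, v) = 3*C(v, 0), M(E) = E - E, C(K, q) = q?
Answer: 0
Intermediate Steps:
M(E) = 0
y(Y, v) = 0 (y(Y, v) = 3*0 = 0)
(-9 + 24)*y(6/(-10), M(-2)) = (-9 + 24)*0 = 15*0 = 0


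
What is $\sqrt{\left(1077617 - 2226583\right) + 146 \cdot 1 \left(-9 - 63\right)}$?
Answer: $i \sqrt{1159478} \approx 1076.8 i$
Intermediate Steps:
$\sqrt{\left(1077617 - 2226583\right) + 146 \cdot 1 \left(-9 - 63\right)} = \sqrt{\left(1077617 - 2226583\right) + 146 \left(-72\right)} = \sqrt{-1148966 - 10512} = \sqrt{-1159478} = i \sqrt{1159478}$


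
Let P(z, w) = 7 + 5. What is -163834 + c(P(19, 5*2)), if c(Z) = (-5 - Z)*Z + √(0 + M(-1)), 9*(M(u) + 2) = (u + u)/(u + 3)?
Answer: -164038 + I*√19/3 ≈ -1.6404e+5 + 1.453*I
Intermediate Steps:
M(u) = -2 + 2*u/(9*(3 + u)) (M(u) = -2 + ((u + u)/(u + 3))/9 = -2 + ((2*u)/(3 + u))/9 = -2 + (2*u/(3 + u))/9 = -2 + 2*u/(9*(3 + u)))
P(z, w) = 12
c(Z) = Z*(-5 - Z) + I*√19/3 (c(Z) = (-5 - Z)*Z + √(0 + 2*(-27 - 8*(-1))/(9*(3 - 1))) = Z*(-5 - Z) + √(0 + (2/9)*(-27 + 8)/2) = Z*(-5 - Z) + √(0 + (2/9)*(½)*(-19)) = Z*(-5 - Z) + √(0 - 19/9) = Z*(-5 - Z) + √(-19/9) = Z*(-5 - Z) + I*√19/3)
-163834 + c(P(19, 5*2)) = -163834 + (-1*12² - 5*12 + I*√19/3) = -163834 + (-1*144 - 60 + I*√19/3) = -163834 + (-144 - 60 + I*√19/3) = -163834 + (-204 + I*√19/3) = -164038 + I*√19/3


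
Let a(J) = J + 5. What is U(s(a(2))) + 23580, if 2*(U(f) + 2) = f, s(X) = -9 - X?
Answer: 23570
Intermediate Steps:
a(J) = 5 + J
U(f) = -2 + f/2
U(s(a(2))) + 23580 = (-2 + (-9 - (5 + 2))/2) + 23580 = (-2 + (-9 - 1*7)/2) + 23580 = (-2 + (-9 - 7)/2) + 23580 = (-2 + (½)*(-16)) + 23580 = (-2 - 8) + 23580 = -10 + 23580 = 23570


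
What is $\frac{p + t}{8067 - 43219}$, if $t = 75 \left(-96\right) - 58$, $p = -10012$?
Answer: $\frac{8635}{17576} \approx 0.49129$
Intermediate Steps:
$t = -7258$ ($t = -7200 - 58 = -7258$)
$\frac{p + t}{8067 - 43219} = \frac{-10012 - 7258}{8067 - 43219} = - \frac{17270}{-35152} = \left(-17270\right) \left(- \frac{1}{35152}\right) = \frac{8635}{17576}$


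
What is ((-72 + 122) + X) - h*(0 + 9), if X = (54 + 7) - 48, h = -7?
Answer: 126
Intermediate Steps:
X = 13 (X = 61 - 48 = 13)
((-72 + 122) + X) - h*(0 + 9) = ((-72 + 122) + 13) - (-7)*(0 + 9) = (50 + 13) - (-7)*9 = 63 - 1*(-63) = 63 + 63 = 126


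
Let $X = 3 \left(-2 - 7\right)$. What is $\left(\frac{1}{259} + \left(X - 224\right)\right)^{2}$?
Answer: $\frac{4226040064}{67081} \approx 62999.0$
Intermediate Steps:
$X = -27$ ($X = 3 \left(-9\right) = -27$)
$\left(\frac{1}{259} + \left(X - 224\right)\right)^{2} = \left(\frac{1}{259} - 251\right)^{2} = \left(- \frac{65008}{259}\right)^{2} = \frac{4226040064}{67081}$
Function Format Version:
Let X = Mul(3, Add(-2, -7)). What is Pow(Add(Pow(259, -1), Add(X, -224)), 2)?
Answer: Rational(4226040064, 67081) ≈ 62999.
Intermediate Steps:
X = -27 (X = Mul(3, -9) = -27)
Pow(Add(Pow(259, -1), Add(X, -224)), 2) = Pow(Add(Pow(259, -1), Add(-27, -224)), 2) = Pow(Add(Rational(1, 259), -251), 2) = Pow(Rational(-65008, 259), 2) = Rational(4226040064, 67081)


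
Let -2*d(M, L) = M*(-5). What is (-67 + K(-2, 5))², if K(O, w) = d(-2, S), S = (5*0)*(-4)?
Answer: 5184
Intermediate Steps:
S = 0 (S = 0*(-4) = 0)
d(M, L) = 5*M/2 (d(M, L) = -M*(-5)/2 = -(-5)*M/2 = 5*M/2)
K(O, w) = -5 (K(O, w) = (5/2)*(-2) = -5)
(-67 + K(-2, 5))² = (-67 - 5)² = (-72)² = 5184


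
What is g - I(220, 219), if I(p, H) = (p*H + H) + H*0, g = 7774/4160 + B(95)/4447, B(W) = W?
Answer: -34435511627/711520 ≈ -48397.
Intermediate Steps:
g = 1344853/711520 (g = 7774/4160 + 95/4447 = 7774*(1/4160) + 95*(1/4447) = 299/160 + 95/4447 = 1344853/711520 ≈ 1.8901)
I(p, H) = H + H*p (I(p, H) = (H*p + H) + 0 = (H + H*p) + 0 = H + H*p)
g - I(220, 219) = 1344853/711520 - 219*(1 + 220) = 1344853/711520 - 219*221 = 1344853/711520 - 1*48399 = 1344853/711520 - 48399 = -34435511627/711520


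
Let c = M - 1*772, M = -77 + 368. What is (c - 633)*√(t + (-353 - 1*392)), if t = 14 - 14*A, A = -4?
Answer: -16710*I*√3 ≈ -28943.0*I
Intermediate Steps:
t = 70 (t = 14 - 14*(-4) = 14 + 56 = 70)
M = 291
c = -481 (c = 291 - 1*772 = 291 - 772 = -481)
(c - 633)*√(t + (-353 - 1*392)) = (-481 - 633)*√(70 + (-353 - 1*392)) = -1114*√(70 + (-353 - 392)) = -1114*√(70 - 745) = -16710*I*√3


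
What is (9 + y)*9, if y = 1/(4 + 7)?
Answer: 900/11 ≈ 81.818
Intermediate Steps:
y = 1/11 ≈ 0.090909
(9 + y)*9 = (9 + 1/11)*9 = (100/11)*9 = 900/11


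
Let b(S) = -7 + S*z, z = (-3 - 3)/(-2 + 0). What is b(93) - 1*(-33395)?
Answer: 33667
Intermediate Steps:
z = 3 (z = -6/(-2) = -6*(-½) = 3)
b(S) = -7 + 3*S (b(S) = -7 + S*3 = -7 + 3*S)
b(93) - 1*(-33395) = (-7 + 3*93) - 1*(-33395) = (-7 + 279) + 33395 = 272 + 33395 = 33667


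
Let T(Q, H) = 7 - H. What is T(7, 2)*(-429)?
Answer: -2145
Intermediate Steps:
T(7, 2)*(-429) = (7 - 1*2)*(-429) = (7 - 2)*(-429) = 5*(-429) = -2145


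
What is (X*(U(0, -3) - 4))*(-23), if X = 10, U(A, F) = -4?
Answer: 1840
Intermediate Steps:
(X*(U(0, -3) - 4))*(-23) = (10*(-4 - 4))*(-23) = (10*(-8))*(-23) = -80*(-23) = 1840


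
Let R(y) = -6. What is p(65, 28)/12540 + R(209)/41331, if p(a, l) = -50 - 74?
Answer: -433357/43190895 ≈ -0.010034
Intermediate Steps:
p(a, l) = -124
p(65, 28)/12540 + R(209)/41331 = -124/12540 - 6/41331 = -124*1/12540 - 6*1/41331 = -31/3135 - 2/13777 = -433357/43190895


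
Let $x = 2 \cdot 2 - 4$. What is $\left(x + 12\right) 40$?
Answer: $480$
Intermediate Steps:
$x = 0$ ($x = 4 - 4 = 0$)
$\left(x + 12\right) 40 = \left(0 + 12\right) 40 = 12 \cdot 40 = 480$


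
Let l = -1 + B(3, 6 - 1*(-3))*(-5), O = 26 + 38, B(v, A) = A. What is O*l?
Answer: -2944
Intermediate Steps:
O = 64
l = -46 (l = -1 + (6 - 1*(-3))*(-5) = -1 + (6 + 3)*(-5) = -1 + 9*(-5) = -1 - 45 = -46)
O*l = 64*(-46) = -2944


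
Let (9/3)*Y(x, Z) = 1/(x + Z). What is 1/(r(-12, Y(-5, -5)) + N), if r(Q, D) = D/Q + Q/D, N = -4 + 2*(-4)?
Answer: 360/125281 ≈ 0.0028735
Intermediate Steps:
Y(x, Z) = 1/(3*(Z + x)) (Y(x, Z) = 1/(3*(x + Z)) = 1/(3*(Z + x)))
N = -12 (N = -4 - 8 = -12)
1/(r(-12, Y(-5, -5)) + N) = 1/(((1/(3*(-5 - 5)))/(-12) - 12/(1/(3*(-5 - 5)))) - 12) = 1/((((⅓)/(-10))*(-1/12) - 12/((⅓)/(-10))) - 12) = 1/((((⅓)*(-⅒))*(-1/12) - 12/((⅓)*(-⅒))) - 12) = 1/((-1/30*(-1/12) - 12/(-1/30)) - 12) = 1/((1/360 - 12*(-30)) - 12) = 1/((1/360 + 360) - 12) = 1/(129601/360 - 12) = 1/(125281/360) = 360/125281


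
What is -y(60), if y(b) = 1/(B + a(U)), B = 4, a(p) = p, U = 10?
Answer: -1/14 ≈ -0.071429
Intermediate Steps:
y(b) = 1/14 (y(b) = 1/(4 + 10) = 1/14)
-y(60) = -1*1/14 = -1/14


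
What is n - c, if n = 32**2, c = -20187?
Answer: 21211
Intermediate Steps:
n = 1024
n - c = 1024 - 1*(-20187) = 1024 + 20187 = 21211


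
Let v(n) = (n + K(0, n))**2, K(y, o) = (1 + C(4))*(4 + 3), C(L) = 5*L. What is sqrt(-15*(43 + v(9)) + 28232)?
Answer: I*sqrt(337453) ≈ 580.91*I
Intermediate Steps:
K(y, o) = 147 (K(y, o) = (1 + 5*4)*(4 + 3) = (1 + 20)*7 = 21*7 = 147)
v(n) = (147 + n)**2 (v(n) = (n + 147)**2 = (147 + n)**2)
sqrt(-15*(43 + v(9)) + 28232) = sqrt(-15*(43 + (147 + 9)**2) + 28232) = sqrt(-15*(43 + 156**2) + 28232) = sqrt(-15*(43 + 24336) + 28232) = sqrt(-15*24379 + 28232) = sqrt(-365685 + 28232) = sqrt(-337453) = I*sqrt(337453)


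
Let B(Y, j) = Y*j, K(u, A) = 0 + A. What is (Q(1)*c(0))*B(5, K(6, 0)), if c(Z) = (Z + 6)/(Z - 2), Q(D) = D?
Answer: 0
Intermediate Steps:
K(u, A) = A
c(Z) = (6 + Z)/(-2 + Z)
(Q(1)*c(0))*B(5, K(6, 0)) = (1*((6 + 0)/(-2 + 0)))*(5*0) = (1*(6/(-2)))*0 = (1*(-1/2*6))*0 = (1*(-3))*0 = -3*0 = 0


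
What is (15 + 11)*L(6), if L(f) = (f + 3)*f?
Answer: 1404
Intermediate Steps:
L(f) = f*(3 + f) (L(f) = (3 + f)*f = f*(3 + f))
(15 + 11)*L(6) = (15 + 11)*(6*(3 + 6)) = 26*(6*9) = 26*54 = 1404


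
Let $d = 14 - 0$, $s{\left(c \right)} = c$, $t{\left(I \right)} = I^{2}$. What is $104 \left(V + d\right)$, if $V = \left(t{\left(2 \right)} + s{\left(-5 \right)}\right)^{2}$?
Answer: $1560$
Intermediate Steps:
$V = 1$ ($V = \left(2^{2} - 5\right)^{2} = \left(4 - 5\right)^{2} = \left(-1\right)^{2} = 1$)
$d = 14$ ($d = 14 + 0 = 14$)
$104 \left(V + d\right) = 104 \left(1 + 14\right) = 104 \cdot 15 = 1560$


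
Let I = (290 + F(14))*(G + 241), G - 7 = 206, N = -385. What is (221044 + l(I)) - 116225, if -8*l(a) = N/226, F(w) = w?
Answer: 189513137/1808 ≈ 1.0482e+5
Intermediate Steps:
G = 213 (G = 7 + 206 = 213)
I = 138016 (I = (290 + 14)*(213 + 241) = 304*454 = 138016)
l(a) = 385/1808 (l(a) = -(-385)/(8*226) = -⅛*(-385/226) = 385/1808)
(221044 + l(I)) - 116225 = (221044 + 385/1808) - 116225 = 399647937/1808 - 116225 = 189513137/1808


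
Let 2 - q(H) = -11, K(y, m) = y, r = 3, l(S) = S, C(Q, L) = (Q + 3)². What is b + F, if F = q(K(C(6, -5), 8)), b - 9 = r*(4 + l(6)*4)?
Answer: 106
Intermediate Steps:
C(Q, L) = (3 + Q)²
q(H) = 13 (q(H) = 2 - 1*(-11) = 2 + 11 = 13)
b = 93 (b = 9 + 3*(4 + 6*4) = 9 + 3*(4 + 24) = 9 + 3*28 = 9 + 84 = 93)
F = 13
b + F = 93 + 13 = 106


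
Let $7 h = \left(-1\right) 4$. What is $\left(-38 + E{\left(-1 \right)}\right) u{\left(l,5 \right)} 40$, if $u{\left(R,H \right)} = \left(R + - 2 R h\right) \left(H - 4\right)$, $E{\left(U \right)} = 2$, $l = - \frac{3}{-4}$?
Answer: $- \frac{16200}{7} \approx -2314.3$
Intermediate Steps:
$l = \frac{3}{4}$ ($l = \left(-3\right) \left(- \frac{1}{4}\right) = \frac{3}{4} \approx 0.75$)
$h = - \frac{4}{7}$ ($h = \frac{\left(-1\right) 4}{7} = \frac{1}{7} \left(-4\right) = - \frac{4}{7} \approx -0.57143$)
$u{\left(R,H \right)} = \frac{15 R \left(-4 + H\right)}{7}$ ($u{\left(R,H \right)} = \left(R + - 2 R \left(- \frac{4}{7}\right)\right) \left(H - 4\right) = \left(R + \frac{8 R}{7}\right) \left(-4 + H\right) = \frac{15 R}{7} \left(-4 + H\right) = \frac{15 R \left(-4 + H\right)}{7}$)
$\left(-38 + E{\left(-1 \right)}\right) u{\left(l,5 \right)} 40 = \left(-38 + 2\right) \frac{15}{7} \cdot \frac{3}{4} \left(-4 + 5\right) 40 = - 36 \cdot \frac{15}{7} \cdot \frac{3}{4} \cdot 1 \cdot 40 = - 36 \cdot \frac{45}{28} \cdot 40 = \left(-36\right) \frac{450}{7} = - \frac{16200}{7}$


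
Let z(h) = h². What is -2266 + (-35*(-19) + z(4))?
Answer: -1585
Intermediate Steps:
-2266 + (-35*(-19) + z(4)) = -2266 + (-35*(-19) + 4²) = -2266 + (665 + 16) = -2266 + 681 = -1585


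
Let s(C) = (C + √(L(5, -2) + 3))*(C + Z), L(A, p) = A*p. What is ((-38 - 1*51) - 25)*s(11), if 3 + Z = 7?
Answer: -18810 - 1710*I*√7 ≈ -18810.0 - 4524.2*I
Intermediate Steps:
Z = 4 (Z = -3 + 7 = 4)
s(C) = (4 + C)*(C + I*√7) (s(C) = (C + √(5*(-2) + 3))*(C + 4) = (C + √(-10 + 3))*(4 + C) = (C + √(-7))*(4 + C) = (C + I*√7)*(4 + C) = (4 + C)*(C + I*√7))
((-38 - 1*51) - 25)*s(11) = ((-38 - 1*51) - 25)*(11² + 4*11 + 4*I*√7 + I*11*√7) = ((-38 - 51) - 25)*(121 + 44 + 4*I*√7 + 11*I*√7) = (-89 - 25)*(165 + 15*I*√7) = -114*(165 + 15*I*√7) = -18810 - 1710*I*√7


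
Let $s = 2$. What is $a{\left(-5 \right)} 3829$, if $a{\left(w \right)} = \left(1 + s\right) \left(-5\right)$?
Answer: $-57435$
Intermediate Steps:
$a{\left(w \right)} = -15$ ($a{\left(w \right)} = \left(1 + 2\right) \left(-5\right) = 3 \left(-5\right) = -15$)
$a{\left(-5 \right)} 3829 = \left(-15\right) 3829 = -57435$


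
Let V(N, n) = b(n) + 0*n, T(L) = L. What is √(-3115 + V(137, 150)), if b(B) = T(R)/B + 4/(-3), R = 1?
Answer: I*√2804694/30 ≈ 55.824*I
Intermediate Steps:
b(B) = -4/3 + 1/B (b(B) = 1/B + 4/(-3) = 1/B + 4*(-⅓) = 1/B - 4/3 = -4/3 + 1/B)
V(N, n) = -4/3 + 1/n (V(N, n) = (-4/3 + 1/n) + 0*n = (-4/3 + 1/n) + 0 = -4/3 + 1/n)
√(-3115 + V(137, 150)) = √(-3115 + (-4/3 + 1/150)) = √(-3115 - 199/150) = √(-467449/150) = I*√2804694/30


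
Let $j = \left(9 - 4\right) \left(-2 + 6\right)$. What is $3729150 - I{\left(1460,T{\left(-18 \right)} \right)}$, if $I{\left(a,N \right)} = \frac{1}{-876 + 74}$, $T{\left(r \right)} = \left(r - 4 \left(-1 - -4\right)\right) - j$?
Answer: $\frac{2990778301}{802} \approx 3.7292 \cdot 10^{6}$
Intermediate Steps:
$j = 20$ ($j = 5 \cdot 4 = 20$)
$T{\left(r \right)} = -32 + r$ ($T{\left(r \right)} = \left(r - 4 \left(-1 - -4\right)\right) - 20 = \left(r - 4 \left(-1 + 4\right)\right) - 20 = \left(r - 12\right) - 20 = \left(-12 + r\right) - 20 = -32 + r$)
$I{\left(a,N \right)} = - \frac{1}{802}$ ($I{\left(a,N \right)} = \frac{1}{-802} = - \frac{1}{802}$)
$3729150 - I{\left(1460,T{\left(-18 \right)} \right)} = 3729150 - - \frac{1}{802} = 3729150 + \frac{1}{802} = \frac{2990778301}{802}$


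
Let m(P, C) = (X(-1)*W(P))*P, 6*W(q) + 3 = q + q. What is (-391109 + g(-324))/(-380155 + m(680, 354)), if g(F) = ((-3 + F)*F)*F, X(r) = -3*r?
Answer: -34718261/81225 ≈ -427.43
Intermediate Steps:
W(q) = -½ + q/3 (W(q) = -½ + (q + q)/6 = -½ + (2*q)/6 = -½ + q/3)
m(P, C) = P*(-3/2 + P) (m(P, C) = ((-3*(-1))*(-½ + P/3))*P = (3*(-½ + P/3))*P = (-3/2 + P)*P = P*(-3/2 + P))
g(F) = F²*(-3 + F) (g(F) = (F*(-3 + F))*F = F²*(-3 + F))
(-391109 + g(-324))/(-380155 + m(680, 354)) = (-391109 + (-324)²*(-3 - 324))/(-380155 + (½)*680*(-3 + 2*680)) = (-391109 + 104976*(-327))/(-380155 + (½)*680*(-3 + 1360)) = (-391109 - 34327152)/(-380155 + (½)*680*1357) = -34718261/(-380155 + 461380) = -34718261/81225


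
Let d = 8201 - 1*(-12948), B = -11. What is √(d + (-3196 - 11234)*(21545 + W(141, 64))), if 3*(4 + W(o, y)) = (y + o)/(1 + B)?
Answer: 2*I*√77679219 ≈ 17627.0*I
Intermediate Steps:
W(o, y) = -4 - o/30 - y/30 (W(o, y) = -4 + ((y + o)/(1 - 11))/3 = -4 + ((o + y)/(-10))/3 = -4 + ((o + y)*(-⅒))/3 = -4 + (-o/10 - y/10)/3 = -4 + (-o/30 - y/30) = -4 - o/30 - y/30)
d = 21149 (d = 8201 + 12948 = 21149)
√(d + (-3196 - 11234)*(21545 + W(141, 64))) = √(21149 + (-3196 - 11234)*(21545 + (-4 - 1/30*141 - 1/30*64))) = √(21149 - 14430*(21545 + (-4 - 47/10 - 32/15))) = √(21149 - 14430*(21545 - 65/6)) = √(21149 - 14430*129205/6) = √(21149 - 310738025) = √(-310716876) = 2*I*√77679219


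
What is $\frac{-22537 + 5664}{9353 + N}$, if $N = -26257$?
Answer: $\frac{16873}{16904} \approx 0.99817$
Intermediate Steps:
$\frac{-22537 + 5664}{9353 + N} = \frac{-22537 + 5664}{9353 - 26257} = - \frac{16873}{-16904} = \left(-16873\right) \left(- \frac{1}{16904}\right) = \frac{16873}{16904}$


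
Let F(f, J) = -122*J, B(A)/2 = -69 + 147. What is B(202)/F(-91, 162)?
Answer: -13/1647 ≈ -0.0078931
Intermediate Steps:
B(A) = 156 (B(A) = 2*(-69 + 147) = 2*78 = 156)
B(202)/F(-91, 162) = 156/((-122*162)) = 156/(-19764) = 156*(-1/19764) = -13/1647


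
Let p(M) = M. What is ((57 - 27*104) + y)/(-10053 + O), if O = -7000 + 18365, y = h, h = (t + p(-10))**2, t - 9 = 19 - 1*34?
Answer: -2495/1312 ≈ -1.9017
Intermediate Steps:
t = -6 (t = 9 + (19 - 1*34) = 9 + (19 - 34) = 9 - 15 = -6)
h = 256 (h = (-6 - 10)**2 = (-16)**2 = 256)
y = 256
O = 11365
((57 - 27*104) + y)/(-10053 + O) = ((57 - 27*104) + 256)/(-10053 + 11365) = ((57 - 2808) + 256)/1312 = (-2751 + 256)*(1/1312) = -2495*1/1312 = -2495/1312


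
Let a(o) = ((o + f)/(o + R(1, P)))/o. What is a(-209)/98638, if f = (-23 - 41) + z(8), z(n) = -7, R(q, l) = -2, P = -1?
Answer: -140/2174918581 ≈ -6.4370e-8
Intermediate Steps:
f = -71 (f = (-23 - 41) - 7 = -64 - 7 = -71)
a(o) = (-71 + o)/(o*(-2 + o)) (a(o) = ((o - 71)/(o - 2))/o = ((-71 + o)/(-2 + o))/o = (-71 + o)/(o*(-2 + o)))
a(-209)/98638 = ((-71 - 209)/((-209)*(-2 - 209)))/98638 = -1/209*(-280)/(-211)*(1/98638) = -1/209*(-1/211)*(-280)*(1/98638) = -280/44099*1/98638 = -140/2174918581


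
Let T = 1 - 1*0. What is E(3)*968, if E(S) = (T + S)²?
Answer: 15488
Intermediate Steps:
T = 1 (T = 1 + 0 = 1)
E(S) = (1 + S)²
E(3)*968 = (1 + 3)²*968 = 4²*968 = 16*968 = 15488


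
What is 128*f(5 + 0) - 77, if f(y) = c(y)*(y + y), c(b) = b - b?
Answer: -77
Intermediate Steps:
c(b) = 0
f(y) = 0 (f(y) = 0*(y + y) = 0*(2*y) = 0)
128*f(5 + 0) - 77 = 128*0 - 77 = 0 - 77 = -77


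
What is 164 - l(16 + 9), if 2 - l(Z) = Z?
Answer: 187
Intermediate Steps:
l(Z) = 2 - Z
164 - l(16 + 9) = 164 - (2 - (16 + 9)) = 164 - (2 - 1*25) = 164 - (2 - 25) = 164 - 1*(-23) = 164 + 23 = 187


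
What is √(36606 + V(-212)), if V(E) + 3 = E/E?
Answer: 2*√9151 ≈ 191.32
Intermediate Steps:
V(E) = -2 (V(E) = -3 + E/E = -3 + 1 = -2)
√(36606 + V(-212)) = √(36606 - 2) = √36604 = 2*√9151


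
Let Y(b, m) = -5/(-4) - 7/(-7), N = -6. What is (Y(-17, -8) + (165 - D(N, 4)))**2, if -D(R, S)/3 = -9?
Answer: 314721/16 ≈ 19670.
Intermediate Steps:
D(R, S) = 27 (D(R, S) = -3*(-9) = 27)
Y(b, m) = 9/4 (Y(b, m) = -5*(-1/4) - 7*(-1/7) = 5/4 + 1 = 9/4)
(Y(-17, -8) + (165 - D(N, 4)))**2 = (9/4 + (165 - 1*27))**2 = (9/4 + (165 - 27))**2 = (9/4 + 138)**2 = (561/4)**2 = 314721/16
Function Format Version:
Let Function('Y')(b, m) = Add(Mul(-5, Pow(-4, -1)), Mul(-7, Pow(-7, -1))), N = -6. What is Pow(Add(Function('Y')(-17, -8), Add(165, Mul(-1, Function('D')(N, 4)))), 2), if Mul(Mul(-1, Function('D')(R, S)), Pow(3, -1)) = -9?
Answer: Rational(314721, 16) ≈ 19670.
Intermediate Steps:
Function('D')(R, S) = 27 (Function('D')(R, S) = Mul(-3, -9) = 27)
Function('Y')(b, m) = Rational(9, 4) (Function('Y')(b, m) = Add(Mul(-5, Rational(-1, 4)), Mul(-7, Rational(-1, 7))) = Add(Rational(5, 4), 1) = Rational(9, 4))
Pow(Add(Function('Y')(-17, -8), Add(165, Mul(-1, Function('D')(N, 4)))), 2) = Pow(Add(Rational(9, 4), Add(165, Mul(-1, 27))), 2) = Pow(Add(Rational(9, 4), Add(165, -27)), 2) = Pow(Add(Rational(9, 4), 138), 2) = Pow(Rational(561, 4), 2) = Rational(314721, 16)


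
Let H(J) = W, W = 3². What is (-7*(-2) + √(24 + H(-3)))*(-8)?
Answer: -112 - 8*√33 ≈ -157.96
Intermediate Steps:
W = 9
H(J) = 9
(-7*(-2) + √(24 + H(-3)))*(-8) = (-7*(-2) + √(24 + 9))*(-8) = (14 + √33)*(-8) = -112 - 8*√33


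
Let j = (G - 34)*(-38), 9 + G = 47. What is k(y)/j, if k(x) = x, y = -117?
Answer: 117/152 ≈ 0.76974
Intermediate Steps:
G = 38 (G = -9 + 47 = 38)
j = -152 (j = (38 - 34)*(-38) = 4*(-38) = -152)
k(y)/j = -117/(-152) = -117*(-1/152) = 117/152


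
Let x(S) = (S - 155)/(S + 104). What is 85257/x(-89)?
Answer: -1278855/244 ≈ -5241.2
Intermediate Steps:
x(S) = (-155 + S)/(104 + S)
85257/x(-89) = 85257/(((-155 - 89)/(104 - 89))) = 85257/((-244/15)) = 85257/(((1/15)*(-244))) = 85257/(-244/15) = 85257*(-15/244) = -1278855/244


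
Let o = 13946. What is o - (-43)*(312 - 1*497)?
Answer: 5991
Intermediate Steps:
o - (-43)*(312 - 1*497) = 13946 - (-43)*(312 - 1*497) = 13946 - (-43)*(312 - 497) = 13946 - (-43)*(-185) = 13946 - 1*7955 = 13946 - 7955 = 5991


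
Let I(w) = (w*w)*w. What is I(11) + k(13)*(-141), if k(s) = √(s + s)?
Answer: 1331 - 141*√26 ≈ 612.04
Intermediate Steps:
I(w) = w³ (I(w) = w²*w = w³)
k(s) = √2*√s (k(s) = √(2*s) = √2*√s)
I(11) + k(13)*(-141) = 11³ + (√2*√13)*(-141) = 1331 + √26*(-141) = 1331 - 141*√26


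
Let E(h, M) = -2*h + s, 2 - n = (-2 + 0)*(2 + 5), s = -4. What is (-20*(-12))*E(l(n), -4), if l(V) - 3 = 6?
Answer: -5280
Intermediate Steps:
n = 16 (n = 2 - (-2 + 0)*(2 + 5) = 2 - (-2)*7 = 2 - 1*(-14) = 2 + 14 = 16)
l(V) = 9 (l(V) = 3 + 6 = 9)
E(h, M) = -4 - 2*h (E(h, M) = -2*h - 4 = -4 - 2*h)
(-20*(-12))*E(l(n), -4) = (-20*(-12))*(-4 - 2*9) = 240*(-4 - 18) = 240*(-22) = -5280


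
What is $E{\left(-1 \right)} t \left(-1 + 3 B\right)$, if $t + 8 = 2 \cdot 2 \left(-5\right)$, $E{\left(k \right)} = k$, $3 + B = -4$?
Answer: $-616$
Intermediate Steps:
$B = -7$ ($B = -3 - 4 = -7$)
$t = -28$ ($t = -8 + 2 \cdot 2 \left(-5\right) = -8 + 4 \left(-5\right) = -8 - 20 = -28$)
$E{\left(-1 \right)} t \left(-1 + 3 B\right) = \left(-1\right) \left(-28\right) \left(-1 + 3 \left(-7\right)\right) = 28 \left(-1 - 21\right) = 28 \left(-22\right) = -616$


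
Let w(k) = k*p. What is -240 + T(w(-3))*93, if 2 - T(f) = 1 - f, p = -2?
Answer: 411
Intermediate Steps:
w(k) = -2*k (w(k) = k*(-2) = -2*k)
T(f) = 1 + f (T(f) = 2 - (1 - f) = 2 + (-1 + f) = 1 + f)
-240 + T(w(-3))*93 = -240 + (1 - 2*(-3))*93 = -240 + (1 + 6)*93 = -240 + 7*93 = -240 + 651 = 411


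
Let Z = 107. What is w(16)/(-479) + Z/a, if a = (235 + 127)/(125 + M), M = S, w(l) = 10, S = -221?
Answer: -2461954/86699 ≈ -28.397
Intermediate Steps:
M = -221
a = -181/48 (a = (235 + 127)/(125 - 221) = 362/(-96) = 362*(-1/96) = -181/48 ≈ -3.7708)
w(16)/(-479) + Z/a = 10/(-479) + 107/(-181/48) = 10*(-1/479) + 107*(-48/181) = -10/479 - 5136/181 = -2461954/86699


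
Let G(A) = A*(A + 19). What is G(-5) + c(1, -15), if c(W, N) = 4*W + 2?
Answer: -64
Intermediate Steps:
G(A) = A*(19 + A)
c(W, N) = 2 + 4*W
G(-5) + c(1, -15) = -5*(19 - 5) + (2 + 4*1) = -5*14 + (2 + 4) = -70 + 6 = -64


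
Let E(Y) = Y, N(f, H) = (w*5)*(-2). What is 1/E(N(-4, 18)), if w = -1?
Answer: ⅒ ≈ 0.10000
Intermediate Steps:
N(f, H) = 10 (N(f, H) = -1*5*(-2) = -5*(-2) = 10)
1/E(N(-4, 18)) = 1/10 = ⅒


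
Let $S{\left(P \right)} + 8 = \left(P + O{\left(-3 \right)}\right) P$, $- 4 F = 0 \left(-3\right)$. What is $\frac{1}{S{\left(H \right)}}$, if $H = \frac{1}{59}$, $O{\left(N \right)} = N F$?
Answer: $- \frac{3481}{27847} \approx -0.125$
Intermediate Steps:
$F = 0$ ($F = - \frac{0 \left(-3\right)}{4} = \left(- \frac{1}{4}\right) 0 = 0$)
$O{\left(N \right)} = 0$ ($O{\left(N \right)} = N 0 = 0$)
$H = \frac{1}{59} \approx 0.016949$
$S{\left(P \right)} = -8 + P^{2}$ ($S{\left(P \right)} = -8 + \left(P + 0\right) P = -8 + P P = -8 + P^{2}$)
$\frac{1}{S{\left(H \right)}} = \frac{1}{-8 + \left(\frac{1}{59}\right)^{2}} = \frac{1}{-8 + \frac{1}{3481}} = \frac{1}{- \frac{27847}{3481}} = - \frac{3481}{27847}$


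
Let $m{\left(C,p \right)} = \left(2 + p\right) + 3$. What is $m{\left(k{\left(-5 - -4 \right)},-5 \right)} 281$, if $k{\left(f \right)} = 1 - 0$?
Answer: $0$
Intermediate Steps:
$k{\left(f \right)} = 1$ ($k{\left(f \right)} = 1 + 0 = 1$)
$m{\left(C,p \right)} = 5 + p$
$m{\left(k{\left(-5 - -4 \right)},-5 \right)} 281 = \left(5 - 5\right) 281 = 0 \cdot 281 = 0$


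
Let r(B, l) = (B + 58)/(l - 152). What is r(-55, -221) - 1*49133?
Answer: -18326612/373 ≈ -49133.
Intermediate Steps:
r(B, l) = (58 + B)/(-152 + l)
r(-55, -221) - 1*49133 = (58 - 55)/(-152 - 221) - 1*49133 = 3/(-373) - 49133 = -1/373*3 - 49133 = -3/373 - 49133 = -18326612/373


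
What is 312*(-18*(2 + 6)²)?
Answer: -359424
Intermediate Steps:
312*(-18*(2 + 6)²) = 312*(-18*8²) = 312*(-18*64) = 312*(-1152) = -359424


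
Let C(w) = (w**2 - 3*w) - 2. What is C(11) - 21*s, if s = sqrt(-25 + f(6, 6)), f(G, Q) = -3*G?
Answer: 86 - 21*I*sqrt(43) ≈ 86.0 - 137.71*I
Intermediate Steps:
C(w) = -2 + w**2 - 3*w
s = I*sqrt(43) (s = sqrt(-25 - 3*6) = sqrt(-25 - 18) = sqrt(-43) = I*sqrt(43) ≈ 6.5574*I)
C(11) - 21*s = (-2 + 11**2 - 3*11) - 21*I*sqrt(43) = (-2 + 121 - 33) - 21*I*sqrt(43) = 86 - 21*I*sqrt(43)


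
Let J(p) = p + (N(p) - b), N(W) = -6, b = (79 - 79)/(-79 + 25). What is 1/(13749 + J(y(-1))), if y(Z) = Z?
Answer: 1/13742 ≈ 7.2770e-5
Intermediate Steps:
b = 0 (b = 0/(-54) = 0*(-1/54) = 0)
J(p) = -6 + p (J(p) = p + (-6 - 1*0) = p + (-6 + 0) = p - 6 = -6 + p)
1/(13749 + J(y(-1))) = 1/(13749 + (-6 - 1)) = 1/(13749 - 7) = 1/13742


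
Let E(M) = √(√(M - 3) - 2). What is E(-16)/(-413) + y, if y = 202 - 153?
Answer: 49 - √(-2 + I*√19)/413 ≈ 48.997 - 0.0044633*I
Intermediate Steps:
E(M) = √(-2 + √(-3 + M)) (E(M) = √(√(-3 + M) - 2) = √(-2 + √(-3 + M)))
y = 49
E(-16)/(-413) + y = √(-2 + √(-3 - 16))/(-413) + 49 = √(-2 + √(-19))*(-1/413) + 49 = √(-2 + I*√19)*(-1/413) + 49 = -√(-2 + I*√19)/413 + 49 = 49 - √(-2 + I*√19)/413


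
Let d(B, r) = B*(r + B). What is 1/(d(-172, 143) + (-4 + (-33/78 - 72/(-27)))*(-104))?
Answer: 3/15512 ≈ 0.00019340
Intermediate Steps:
d(B, r) = B*(B + r)
1/(d(-172, 143) + (-4 + (-33/78 - 72/(-27)))*(-104)) = 1/(-172*(-172 + 143) + (-4 + (-33/78 - 72/(-27)))*(-104)) = 1/(-172*(-29) + (-4 + (-33*1/78 - 72*(-1/27)))*(-104)) = 1/(4988 + (-4 + (-11/26 + 8/3))*(-104)) = 1/(4988 + (-4 + 175/78)*(-104)) = 1/(4988 - 137/78*(-104)) = 1/(4988 + 548/3) = 1/(15512/3) = 3/15512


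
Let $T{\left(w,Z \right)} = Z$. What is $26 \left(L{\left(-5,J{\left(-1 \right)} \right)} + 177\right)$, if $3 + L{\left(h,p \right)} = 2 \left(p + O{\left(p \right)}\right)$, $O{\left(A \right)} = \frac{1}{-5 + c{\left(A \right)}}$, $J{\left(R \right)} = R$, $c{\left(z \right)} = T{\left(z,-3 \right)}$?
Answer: $\frac{8931}{2} \approx 4465.5$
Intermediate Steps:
$c{\left(z \right)} = -3$
$O{\left(A \right)} = - \frac{1}{8}$ ($O{\left(A \right)} = \frac{1}{-5 - 3} = \frac{1}{-8} = - \frac{1}{8}$)
$L{\left(h,p \right)} = - \frac{13}{4} + 2 p$ ($L{\left(h,p \right)} = -3 + 2 \left(p - \frac{1}{8}\right) = -3 + 2 \left(- \frac{1}{8} + p\right) = -3 + \left(- \frac{1}{4} + 2 p\right) = - \frac{13}{4} + 2 p$)
$26 \left(L{\left(-5,J{\left(-1 \right)} \right)} + 177\right) = 26 \left(\left(- \frac{13}{4} + 2 \left(-1\right)\right) + 177\right) = 26 \left(\left(- \frac{13}{4} - 2\right) + 177\right) = 26 \left(- \frac{21}{4} + 177\right) = 26 \cdot \frac{687}{4} = \frac{8931}{2}$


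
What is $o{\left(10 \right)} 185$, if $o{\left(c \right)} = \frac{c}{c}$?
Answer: $185$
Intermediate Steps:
$o{\left(c \right)} = 1$
$o{\left(10 \right)} 185 = 1 \cdot 185 = 185$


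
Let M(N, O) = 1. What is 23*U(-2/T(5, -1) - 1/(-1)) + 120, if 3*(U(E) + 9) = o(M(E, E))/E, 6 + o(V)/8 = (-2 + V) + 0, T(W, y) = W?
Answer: -7223/9 ≈ -802.56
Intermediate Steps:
o(V) = -64 + 8*V (o(V) = -48 + 8*((-2 + V) + 0) = -48 + 8*(-2 + V) = -48 + (-16 + 8*V) = -64 + 8*V)
U(E) = -9 - 56/(3*E) (U(E) = -9 + ((-64 + 8*1)/E)/3 = -9 + ((-64 + 8)/E)/3 = -9 + (-56/E)/3 = -9 - 56/(3*E))
23*U(-2/T(5, -1) - 1/(-1)) + 120 = 23*(-9 - 56/(3*(-2/5 - 1/(-1)))) + 120 = 23*(-9 - 56/(3*(-2*1/5 - 1*(-1)))) + 120 = 23*(-9 - 56/(3*(-2/5 + 1))) + 120 = 23*(-9 - 56/(3*3/5)) + 120 = 23*(-9 - 56/3*5/3) + 120 = 23*(-9 - 280/9) + 120 = 23*(-361/9) + 120 = -8303/9 + 120 = -7223/9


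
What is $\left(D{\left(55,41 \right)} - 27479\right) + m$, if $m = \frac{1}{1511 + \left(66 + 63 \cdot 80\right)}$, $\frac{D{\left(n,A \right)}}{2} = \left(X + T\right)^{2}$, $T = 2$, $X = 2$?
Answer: $- \frac{181616798}{6617} \approx -27447.0$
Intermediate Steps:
$D{\left(n,A \right)} = 32$ ($D{\left(n,A \right)} = 2 \left(2 + 2\right)^{2} = 2 \cdot 4^{2} = 2 \cdot 16 = 32$)
$m = \frac{1}{6617}$ ($m = \frac{1}{1511 + \left(66 + 5040\right)} = \frac{1}{1511 + 5106} = \frac{1}{6617} \approx 0.00015113$)
$\left(D{\left(55,41 \right)} - 27479\right) + m = \left(32 - 27479\right) + \frac{1}{6617} = -27447 + \frac{1}{6617} = - \frac{181616798}{6617}$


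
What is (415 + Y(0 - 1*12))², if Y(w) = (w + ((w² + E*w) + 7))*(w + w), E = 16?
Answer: 2845969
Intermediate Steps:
Y(w) = 2*w*(7 + w² + 17*w) (Y(w) = (w + ((w² + 16*w) + 7))*(w + w) = (w + (7 + w² + 16*w))*(2*w) = (7 + w² + 17*w)*(2*w) = 2*w*(7 + w² + 17*w))
(415 + Y(0 - 1*12))² = (415 + 2*(0 - 1*12)*(7 + (0 - 1*12)² + 17*(0 - 1*12)))² = (415 + 2*(0 - 12)*(7 + (0 - 12)² + 17*(0 - 12)))² = (415 + 2*(-12)*(7 + (-12)² + 17*(-12)))² = (415 + 2*(-12)*(7 + 144 - 204))² = (415 + 2*(-12)*(-53))² = (415 + 1272)² = 1687² = 2845969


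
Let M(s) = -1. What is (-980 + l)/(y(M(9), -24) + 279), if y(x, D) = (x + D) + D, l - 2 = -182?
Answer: -116/23 ≈ -5.0435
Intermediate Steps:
l = -180 (l = 2 - 182 = -180)
y(x, D) = x + 2*D (y(x, D) = (D + x) + D = x + 2*D)
(-980 + l)/(y(M(9), -24) + 279) = (-980 - 180)/((-1 + 2*(-24)) + 279) = -1160/((-1 - 48) + 279) = -1160/(-49 + 279) = -1160/230 = -1160*1/230 = -116/23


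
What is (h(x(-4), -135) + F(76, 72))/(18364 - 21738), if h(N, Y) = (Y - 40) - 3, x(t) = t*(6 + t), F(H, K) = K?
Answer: 53/1687 ≈ 0.031417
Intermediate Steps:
h(N, Y) = -43 + Y (h(N, Y) = (-40 + Y) - 3 = -43 + Y)
(h(x(-4), -135) + F(76, 72))/(18364 - 21738) = ((-43 - 135) + 72)/(18364 - 21738) = (-178 + 72)/(-3374) = -106*(-1/3374) = 53/1687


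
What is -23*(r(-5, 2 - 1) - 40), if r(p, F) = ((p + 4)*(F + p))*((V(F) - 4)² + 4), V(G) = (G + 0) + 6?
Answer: -276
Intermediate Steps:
V(G) = 6 + G (V(G) = G + 6 = 6 + G)
r(p, F) = (4 + p)*(4 + (2 + F)²)*(F + p) (r(p, F) = ((p + 4)*(F + p))*(((6 + F) - 4)² + 4) = ((4 + p)*(F + p))*((2 + F)² + 4) = ((4 + p)*(F + p))*(4 + (2 + F)²) = (4 + p)*(4 + (2 + F)²)*(F + p))
-23*(r(-5, 2 - 1) - 40) = -23*((4*(-5)² + 16*(2 - 1) + 16*(-5) + (-5)²*(2 + (2 - 1))² + 4*(2 - 1)*(-5) + 4*(2 - 1)*(2 + (2 - 1))² + 4*(-5)*(2 + (2 - 1))² + (2 - 1)*(-5)*(2 + (2 - 1))²) - 40) = -23*((4*25 + 16*1 - 80 + 25*(2 + 1)² + 4*1*(-5) + 4*1*(2 + 1)² + 4*(-5)*(2 + 1)² + 1*(-5)*(2 + 1)²) - 40) = -23*((100 + 16 - 80 + 25*3² - 20 + 4*1*3² + 4*(-5)*3² + 1*(-5)*3²) - 40) = -23*((100 + 16 - 80 + 25*9 - 20 + 4*1*9 + 4*(-5)*9 + 1*(-5)*9) - 40) = -23*((100 + 16 - 80 + 225 - 20 + 36 - 180 - 45) - 40) = -23*(52 - 40) = -23*12 = -276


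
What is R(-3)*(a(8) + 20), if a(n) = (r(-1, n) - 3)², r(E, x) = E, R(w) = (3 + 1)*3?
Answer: 432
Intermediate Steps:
R(w) = 12 (R(w) = 4*3 = 12)
a(n) = 16 (a(n) = (-1 - 3)² = (-4)² = 16)
R(-3)*(a(8) + 20) = 12*(16 + 20) = 12*36 = 432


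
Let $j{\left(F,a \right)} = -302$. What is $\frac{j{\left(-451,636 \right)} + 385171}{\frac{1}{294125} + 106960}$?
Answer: $\frac{113199594625}{31459610001} \approx 3.5983$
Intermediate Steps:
$\frac{j{\left(-451,636 \right)} + 385171}{\frac{1}{294125} + 106960} = \frac{-302 + 385171}{\frac{1}{294125} + 106960} = \frac{384869}{\frac{1}{294125} + 106960} = \frac{384869}{\frac{31459610001}{294125}} = 384869 \cdot \frac{294125}{31459610001} = \frac{113199594625}{31459610001}$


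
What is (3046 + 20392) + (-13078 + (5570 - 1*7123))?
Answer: 8807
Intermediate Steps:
(3046 + 20392) + (-13078 + (5570 - 1*7123)) = 23438 + (-13078 + (5570 - 7123)) = 23438 + (-13078 - 1553) = 23438 - 14631 = 8807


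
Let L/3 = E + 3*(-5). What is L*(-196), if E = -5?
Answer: 11760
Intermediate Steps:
L = -60 (L = 3*(-5 + 3*(-5)) = 3*(-5 - 15) = 3*(-20) = -60)
L*(-196) = -60*(-196) = 11760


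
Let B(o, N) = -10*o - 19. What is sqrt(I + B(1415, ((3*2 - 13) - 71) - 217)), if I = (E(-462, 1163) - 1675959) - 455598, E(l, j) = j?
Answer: I*sqrt(2144563) ≈ 1464.4*I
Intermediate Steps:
I = -2130394 (I = (1163 - 1675959) - 455598 = -1674796 - 455598 = -2130394)
B(o, N) = -19 - 10*o
sqrt(I + B(1415, ((3*2 - 13) - 71) - 217)) = sqrt(-2130394 + (-19 - 10*1415)) = sqrt(-2130394 + (-19 - 14150)) = sqrt(-2130394 - 14169) = sqrt(-2144563) = I*sqrt(2144563)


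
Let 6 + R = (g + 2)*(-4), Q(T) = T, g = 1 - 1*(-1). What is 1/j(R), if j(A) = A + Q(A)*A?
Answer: 1/462 ≈ 0.0021645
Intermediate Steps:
g = 2 (g = 1 + 1 = 2)
R = -22 (R = -6 + (2 + 2)*(-4) = -6 + 4*(-4) = -6 - 16 = -22)
j(A) = A + A**2 (j(A) = A + A*A = A + A**2)
1/j(R) = 1/(-22*(1 - 22)) = 1/(-22*(-21)) = 1/462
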